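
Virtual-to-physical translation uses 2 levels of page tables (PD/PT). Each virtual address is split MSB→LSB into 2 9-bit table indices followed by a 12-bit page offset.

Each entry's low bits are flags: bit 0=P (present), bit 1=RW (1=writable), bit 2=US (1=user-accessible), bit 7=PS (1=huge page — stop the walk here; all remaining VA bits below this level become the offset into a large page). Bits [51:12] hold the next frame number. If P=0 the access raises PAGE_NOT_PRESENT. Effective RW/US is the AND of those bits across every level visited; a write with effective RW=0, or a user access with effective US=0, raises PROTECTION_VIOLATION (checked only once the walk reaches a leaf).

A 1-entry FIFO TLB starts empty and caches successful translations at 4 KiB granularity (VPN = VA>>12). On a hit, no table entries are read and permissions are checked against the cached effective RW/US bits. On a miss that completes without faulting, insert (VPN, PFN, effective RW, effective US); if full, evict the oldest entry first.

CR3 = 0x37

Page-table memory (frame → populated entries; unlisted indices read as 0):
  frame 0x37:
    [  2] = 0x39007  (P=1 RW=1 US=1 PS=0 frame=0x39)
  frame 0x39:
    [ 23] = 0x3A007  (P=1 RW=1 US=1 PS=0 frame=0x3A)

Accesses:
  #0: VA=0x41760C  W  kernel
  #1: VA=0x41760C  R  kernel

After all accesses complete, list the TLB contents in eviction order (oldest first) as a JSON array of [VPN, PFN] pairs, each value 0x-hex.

Trace:
#0 VA=0x41760C (w,kernel):
  L0 @0x37[2] → 0x39007  P=1,RW=1,US=1,PS=0
  L1 @0x39[23] → 0x3A007  P=1,RW=1,US=1,PS=0
  → PA=0x3A60C  (2 entries read)
#1 VA=0x41760C (r,kernel):
  TLB hit vpn=0x417 → PA=0x3A60C

TLB: [["0x417", "0x3A"]]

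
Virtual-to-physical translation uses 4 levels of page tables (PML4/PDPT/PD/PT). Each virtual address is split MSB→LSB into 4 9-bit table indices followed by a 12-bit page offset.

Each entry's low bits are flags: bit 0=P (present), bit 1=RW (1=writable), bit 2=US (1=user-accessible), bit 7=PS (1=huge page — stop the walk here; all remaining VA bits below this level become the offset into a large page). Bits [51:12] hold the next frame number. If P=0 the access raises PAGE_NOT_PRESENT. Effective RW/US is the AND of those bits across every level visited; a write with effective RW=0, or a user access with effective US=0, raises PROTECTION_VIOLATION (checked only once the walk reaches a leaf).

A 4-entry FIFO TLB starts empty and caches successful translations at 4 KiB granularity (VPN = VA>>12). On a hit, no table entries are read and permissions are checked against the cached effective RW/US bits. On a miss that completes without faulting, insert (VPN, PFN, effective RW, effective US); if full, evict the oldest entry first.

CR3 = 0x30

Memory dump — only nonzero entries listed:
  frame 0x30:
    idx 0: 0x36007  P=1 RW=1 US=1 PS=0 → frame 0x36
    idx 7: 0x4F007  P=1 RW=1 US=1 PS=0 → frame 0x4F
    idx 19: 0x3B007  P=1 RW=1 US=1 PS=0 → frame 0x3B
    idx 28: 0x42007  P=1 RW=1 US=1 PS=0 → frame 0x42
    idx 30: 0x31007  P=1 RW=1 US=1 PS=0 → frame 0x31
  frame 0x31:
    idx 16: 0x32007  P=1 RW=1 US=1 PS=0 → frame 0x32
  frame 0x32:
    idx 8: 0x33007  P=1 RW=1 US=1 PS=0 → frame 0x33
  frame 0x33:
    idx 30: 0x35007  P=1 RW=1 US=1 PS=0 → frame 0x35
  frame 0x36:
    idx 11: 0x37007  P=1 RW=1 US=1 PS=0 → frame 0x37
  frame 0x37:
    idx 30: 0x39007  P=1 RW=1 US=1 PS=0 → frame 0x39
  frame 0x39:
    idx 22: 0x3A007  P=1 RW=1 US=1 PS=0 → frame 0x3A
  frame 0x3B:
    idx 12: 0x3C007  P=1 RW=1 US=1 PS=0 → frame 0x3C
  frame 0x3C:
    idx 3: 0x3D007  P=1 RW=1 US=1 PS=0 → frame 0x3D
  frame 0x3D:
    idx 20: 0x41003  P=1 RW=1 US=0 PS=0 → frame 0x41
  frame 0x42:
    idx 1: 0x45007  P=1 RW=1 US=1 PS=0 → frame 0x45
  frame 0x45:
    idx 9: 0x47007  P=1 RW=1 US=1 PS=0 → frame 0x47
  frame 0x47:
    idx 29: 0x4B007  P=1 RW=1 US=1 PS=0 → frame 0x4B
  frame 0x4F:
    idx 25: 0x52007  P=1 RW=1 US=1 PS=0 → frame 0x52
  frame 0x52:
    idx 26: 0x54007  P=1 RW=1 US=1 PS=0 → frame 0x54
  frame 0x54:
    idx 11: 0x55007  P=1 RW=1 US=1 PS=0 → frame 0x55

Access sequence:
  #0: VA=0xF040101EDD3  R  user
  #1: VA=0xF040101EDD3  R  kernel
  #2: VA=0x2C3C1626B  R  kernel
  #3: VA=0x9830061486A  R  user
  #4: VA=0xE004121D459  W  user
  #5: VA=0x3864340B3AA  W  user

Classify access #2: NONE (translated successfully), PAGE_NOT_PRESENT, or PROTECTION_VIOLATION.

Trace:
#0 VA=0xF040101EDD3 (r,user):
  [0] read 0x30 idx=30: raw=0x31007 flags P=1 W=1 U=1 S=0
  [1] read 0x31 idx=16: raw=0x32007 flags P=1 W=1 U=1 S=0
  [2] read 0x32 idx=8: raw=0x33007 flags P=1 W=1 U=1 S=0
  [3] read 0x33 idx=30: raw=0x35007 flags P=1 W=1 U=1 S=0
  → PA=0x35DD3  (4 entries read)
#1 VA=0xF040101EDD3 (r,kernel):
  TLB hit vpn=0xF040101E → PA=0x35DD3
#2 VA=0x2C3C1626B (r,kernel):
  [0] read 0x30 idx=0: raw=0x36007 flags P=1 W=1 U=1 S=0
  [1] read 0x36 idx=11: raw=0x37007 flags P=1 W=1 U=1 S=0
  [2] read 0x37 idx=30: raw=0x39007 flags P=1 W=1 U=1 S=0
  [3] read 0x39 idx=22: raw=0x3A007 flags P=1 W=1 U=1 S=0
  → PA=0x3A26B  (4 entries read)
#3 VA=0x9830061486A (r,user):
  [0] read 0x30 idx=19: raw=0x3B007 flags P=1 W=1 U=1 S=0
  [1] read 0x3B idx=12: raw=0x3C007 flags P=1 W=1 U=1 S=0
  [2] read 0x3C idx=3: raw=0x3D007 flags P=1 W=1 U=1 S=0
  [3] read 0x3D idx=20: raw=0x41003 flags P=1 W=1 U=0 S=0
  → PROTECTION_VIOLATION  (4 entries read)
#4 VA=0xE004121D459 (w,user):
  [0] read 0x30 idx=28: raw=0x42007 flags P=1 W=1 U=1 S=0
  [1] read 0x42 idx=1: raw=0x45007 flags P=1 W=1 U=1 S=0
  [2] read 0x45 idx=9: raw=0x47007 flags P=1 W=1 U=1 S=0
  [3] read 0x47 idx=29: raw=0x4B007 flags P=1 W=1 U=1 S=0
  → PA=0x4B459  (4 entries read)
#5 VA=0x3864340B3AA (w,user):
  [0] read 0x30 idx=7: raw=0x4F007 flags P=1 W=1 U=1 S=0
  [1] read 0x4F idx=25: raw=0x52007 flags P=1 W=1 U=1 S=0
  [2] read 0x52 idx=26: raw=0x54007 flags P=1 W=1 U=1 S=0
  [3] read 0x54 idx=11: raw=0x55007 flags P=1 W=1 U=1 S=0
  → PA=0x553AA  (4 entries read)

Access #2 fault: NONE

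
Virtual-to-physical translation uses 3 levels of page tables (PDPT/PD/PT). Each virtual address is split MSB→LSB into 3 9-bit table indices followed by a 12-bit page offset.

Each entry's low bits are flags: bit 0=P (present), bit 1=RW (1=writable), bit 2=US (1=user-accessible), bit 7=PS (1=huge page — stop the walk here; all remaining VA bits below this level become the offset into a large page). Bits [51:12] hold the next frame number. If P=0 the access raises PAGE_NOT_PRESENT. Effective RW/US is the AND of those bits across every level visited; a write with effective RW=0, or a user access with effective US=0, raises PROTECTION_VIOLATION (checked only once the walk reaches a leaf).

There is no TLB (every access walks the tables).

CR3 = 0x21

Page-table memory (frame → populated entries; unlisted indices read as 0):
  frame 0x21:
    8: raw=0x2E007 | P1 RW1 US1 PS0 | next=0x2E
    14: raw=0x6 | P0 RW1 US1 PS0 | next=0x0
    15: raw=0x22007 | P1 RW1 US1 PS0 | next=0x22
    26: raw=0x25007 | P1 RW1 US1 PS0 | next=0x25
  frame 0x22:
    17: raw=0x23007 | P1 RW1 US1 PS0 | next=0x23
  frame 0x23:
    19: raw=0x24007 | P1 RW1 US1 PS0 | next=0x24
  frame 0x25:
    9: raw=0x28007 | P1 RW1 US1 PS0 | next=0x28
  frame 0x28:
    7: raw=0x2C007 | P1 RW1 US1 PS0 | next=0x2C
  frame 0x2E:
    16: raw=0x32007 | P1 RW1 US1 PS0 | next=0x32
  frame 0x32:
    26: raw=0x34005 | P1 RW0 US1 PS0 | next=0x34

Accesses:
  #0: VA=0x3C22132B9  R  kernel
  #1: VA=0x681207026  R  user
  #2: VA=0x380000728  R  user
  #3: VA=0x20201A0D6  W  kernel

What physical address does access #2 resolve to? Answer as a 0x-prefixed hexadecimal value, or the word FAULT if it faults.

Trace:
#0 VA=0x3C22132B9 (r,kernel):
  [0] read 0x21 idx=15: raw=0x22007 flags P=1 W=1 U=1 S=0
  [1] read 0x22 idx=17: raw=0x23007 flags P=1 W=1 U=1 S=0
  [2] read 0x23 idx=19: raw=0x24007 flags P=1 W=1 U=1 S=0
  ⇒ phys 0x242B9  [3 reads]
#1 VA=0x681207026 (r,user):
  [0] read 0x21 idx=26: raw=0x25007 flags P=1 W=1 U=1 S=0
  [1] read 0x25 idx=9: raw=0x28007 flags P=1 W=1 U=1 S=0
  [2] read 0x28 idx=7: raw=0x2C007 flags P=1 W=1 U=1 S=0
  ⇒ phys 0x2C026  [3 reads]
#2 VA=0x380000728 (r,user):
  [0] read 0x21 idx=14: raw=0x6 flags P=0 W=1 U=1 S=0
  ⇒ fault: PAGE_NOT_PRESENT  — 1 lookups
#3 VA=0x20201A0D6 (w,kernel):
  [0] read 0x21 idx=8: raw=0x2E007 flags P=1 W=1 U=1 S=0
  [1] read 0x2E idx=16: raw=0x32007 flags P=1 W=1 U=1 S=0
  [2] read 0x32 idx=26: raw=0x34005 flags P=1 W=0 U=1 S=0
  ⇒ fault: PROTECTION_VIOLATION  — 3 lookups

Access #2 PA: FAULT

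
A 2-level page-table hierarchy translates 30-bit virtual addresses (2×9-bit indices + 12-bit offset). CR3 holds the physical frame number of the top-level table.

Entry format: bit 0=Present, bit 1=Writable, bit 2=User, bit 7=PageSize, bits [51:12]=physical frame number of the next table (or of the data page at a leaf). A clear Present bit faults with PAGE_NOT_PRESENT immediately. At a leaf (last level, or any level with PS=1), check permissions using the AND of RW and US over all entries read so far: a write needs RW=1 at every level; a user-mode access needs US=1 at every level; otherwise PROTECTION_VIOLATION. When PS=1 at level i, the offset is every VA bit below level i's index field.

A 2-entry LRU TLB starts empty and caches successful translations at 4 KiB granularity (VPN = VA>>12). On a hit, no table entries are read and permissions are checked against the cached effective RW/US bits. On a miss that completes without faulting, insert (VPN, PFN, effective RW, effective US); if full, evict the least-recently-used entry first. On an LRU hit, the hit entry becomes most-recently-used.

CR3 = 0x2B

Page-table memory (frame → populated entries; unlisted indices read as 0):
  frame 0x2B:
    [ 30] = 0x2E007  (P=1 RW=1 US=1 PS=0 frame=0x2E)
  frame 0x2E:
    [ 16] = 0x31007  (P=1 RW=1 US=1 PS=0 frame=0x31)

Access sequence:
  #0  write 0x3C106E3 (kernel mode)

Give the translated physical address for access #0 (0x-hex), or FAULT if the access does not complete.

Trace:
#0 VA=0x3C106E3 (w,kernel):
  [0] read 0x2B idx=30: raw=0x2E007 flags P=1 W=1 U=1 S=0
  [1] read 0x2E idx=16: raw=0x31007 flags P=1 W=1 U=1 S=0
  → PA=0x316E3  (2 entries read)

Access #0 PA: 0x316E3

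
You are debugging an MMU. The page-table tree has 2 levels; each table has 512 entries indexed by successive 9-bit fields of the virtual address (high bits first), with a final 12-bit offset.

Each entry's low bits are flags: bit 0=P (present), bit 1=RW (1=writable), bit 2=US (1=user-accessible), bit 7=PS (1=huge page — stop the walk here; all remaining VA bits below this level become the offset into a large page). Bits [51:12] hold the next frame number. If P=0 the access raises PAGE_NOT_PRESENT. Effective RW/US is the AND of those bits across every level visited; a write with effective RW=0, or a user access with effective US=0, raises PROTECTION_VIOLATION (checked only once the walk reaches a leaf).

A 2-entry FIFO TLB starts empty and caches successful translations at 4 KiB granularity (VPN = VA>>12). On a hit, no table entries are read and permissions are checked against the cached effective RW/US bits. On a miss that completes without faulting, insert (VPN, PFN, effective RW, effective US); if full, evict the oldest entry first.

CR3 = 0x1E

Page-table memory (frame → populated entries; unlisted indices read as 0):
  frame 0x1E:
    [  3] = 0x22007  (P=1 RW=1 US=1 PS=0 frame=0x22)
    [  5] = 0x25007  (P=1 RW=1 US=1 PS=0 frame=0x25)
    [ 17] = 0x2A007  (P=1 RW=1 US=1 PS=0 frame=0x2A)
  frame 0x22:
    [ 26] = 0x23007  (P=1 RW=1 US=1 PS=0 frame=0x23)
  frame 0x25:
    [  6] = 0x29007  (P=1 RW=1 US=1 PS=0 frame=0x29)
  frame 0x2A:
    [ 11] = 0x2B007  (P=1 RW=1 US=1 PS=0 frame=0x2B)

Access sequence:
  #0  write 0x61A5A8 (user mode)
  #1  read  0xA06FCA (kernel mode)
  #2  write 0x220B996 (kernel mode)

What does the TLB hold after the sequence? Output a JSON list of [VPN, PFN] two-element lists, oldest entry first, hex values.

Trace:
#0 VA=0x61A5A8 (w,user):
  L0 @0x1E[3] → 0x22007  P=1,RW=1,US=1,PS=0
  L1 @0x22[26] → 0x23007  P=1,RW=1,US=1,PS=0
  → PA=0x235A8  (2 entries read)
#1 VA=0xA06FCA (r,kernel):
  L0 @0x1E[5] → 0x25007  P=1,RW=1,US=1,PS=0
  L1 @0x25[6] → 0x29007  P=1,RW=1,US=1,PS=0
  → PA=0x29FCA  (2 entries read)
#2 VA=0x220B996 (w,kernel):
  L0 @0x1E[17] → 0x2A007  P=1,RW=1,US=1,PS=0
  L1 @0x2A[11] → 0x2B007  P=1,RW=1,US=1,PS=0
  → PA=0x2B996  (2 entries read)

TLB: [["0xA06", "0x29"], ["0x220B", "0x2B"]]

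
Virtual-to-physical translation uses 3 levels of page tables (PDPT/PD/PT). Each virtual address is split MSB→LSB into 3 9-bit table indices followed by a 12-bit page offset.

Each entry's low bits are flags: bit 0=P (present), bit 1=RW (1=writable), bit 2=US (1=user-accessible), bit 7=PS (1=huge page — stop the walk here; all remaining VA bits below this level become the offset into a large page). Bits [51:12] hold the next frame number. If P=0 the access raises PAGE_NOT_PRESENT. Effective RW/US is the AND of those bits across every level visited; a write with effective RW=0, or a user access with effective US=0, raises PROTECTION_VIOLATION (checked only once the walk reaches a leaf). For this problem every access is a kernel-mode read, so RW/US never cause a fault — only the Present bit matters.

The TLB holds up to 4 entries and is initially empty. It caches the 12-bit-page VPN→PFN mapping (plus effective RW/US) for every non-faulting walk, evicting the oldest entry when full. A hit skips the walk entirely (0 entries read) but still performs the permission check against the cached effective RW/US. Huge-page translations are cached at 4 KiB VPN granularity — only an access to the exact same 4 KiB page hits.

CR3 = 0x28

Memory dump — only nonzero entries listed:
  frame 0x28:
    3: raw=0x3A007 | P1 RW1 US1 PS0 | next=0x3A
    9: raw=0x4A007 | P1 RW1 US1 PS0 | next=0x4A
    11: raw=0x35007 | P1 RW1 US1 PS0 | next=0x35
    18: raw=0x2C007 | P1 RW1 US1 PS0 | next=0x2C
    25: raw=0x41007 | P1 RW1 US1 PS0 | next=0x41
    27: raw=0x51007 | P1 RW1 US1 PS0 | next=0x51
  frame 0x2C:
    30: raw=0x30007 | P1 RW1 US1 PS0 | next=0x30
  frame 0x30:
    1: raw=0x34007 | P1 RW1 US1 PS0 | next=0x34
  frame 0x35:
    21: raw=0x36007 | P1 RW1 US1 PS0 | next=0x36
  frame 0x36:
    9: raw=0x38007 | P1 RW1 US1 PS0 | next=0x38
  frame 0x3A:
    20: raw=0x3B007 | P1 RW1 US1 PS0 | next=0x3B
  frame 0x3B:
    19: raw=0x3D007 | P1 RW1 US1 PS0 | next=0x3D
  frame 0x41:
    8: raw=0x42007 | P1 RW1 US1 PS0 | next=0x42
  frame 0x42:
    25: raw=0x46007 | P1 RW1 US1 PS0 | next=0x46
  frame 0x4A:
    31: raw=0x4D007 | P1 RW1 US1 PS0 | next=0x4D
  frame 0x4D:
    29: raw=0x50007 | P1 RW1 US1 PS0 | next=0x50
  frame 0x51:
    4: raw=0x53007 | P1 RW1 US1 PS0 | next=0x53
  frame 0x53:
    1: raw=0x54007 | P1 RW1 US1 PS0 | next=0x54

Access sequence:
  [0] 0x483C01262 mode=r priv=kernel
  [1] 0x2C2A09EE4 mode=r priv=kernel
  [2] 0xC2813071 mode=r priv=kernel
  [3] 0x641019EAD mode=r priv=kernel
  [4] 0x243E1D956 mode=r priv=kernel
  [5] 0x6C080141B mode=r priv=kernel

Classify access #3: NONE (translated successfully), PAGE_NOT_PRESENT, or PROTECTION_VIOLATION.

Walk each access:
#0 VA=0x483C01262 (r,kernel):
  L0: frame=0x28 idx=18 entry=0x2C007 [P=1 RW=1 US=1 PS=0]
  L1: frame=0x2C idx=30 entry=0x30007 [P=1 RW=1 US=1 PS=0]
  L2: frame=0x30 idx=1 entry=0x34007 [P=1 RW=1 US=1 PS=0]
  ✓ 0x34262  — 3 lookups
#1 VA=0x2C2A09EE4 (r,kernel):
  L0: frame=0x28 idx=11 entry=0x35007 [P=1 RW=1 US=1 PS=0]
  L1: frame=0x35 idx=21 entry=0x36007 [P=1 RW=1 US=1 PS=0]
  L2: frame=0x36 idx=9 entry=0x38007 [P=1 RW=1 US=1 PS=0]
  ✓ 0x38EE4  — 3 lookups
#2 VA=0xC2813071 (r,kernel):
  L0: frame=0x28 idx=3 entry=0x3A007 [P=1 RW=1 US=1 PS=0]
  L1: frame=0x3A idx=20 entry=0x3B007 [P=1 RW=1 US=1 PS=0]
  L2: frame=0x3B idx=19 entry=0x3D007 [P=1 RW=1 US=1 PS=0]
  ✓ 0x3D071  — 3 lookups
#3 VA=0x641019EAD (r,kernel):
  L0: frame=0x28 idx=25 entry=0x41007 [P=1 RW=1 US=1 PS=0]
  L1: frame=0x41 idx=8 entry=0x42007 [P=1 RW=1 US=1 PS=0]
  L2: frame=0x42 idx=25 entry=0x46007 [P=1 RW=1 US=1 PS=0]
  ✓ 0x46EAD  — 3 lookups
#4 VA=0x243E1D956 (r,kernel):
  L0: frame=0x28 idx=9 entry=0x4A007 [P=1 RW=1 US=1 PS=0]
  L1: frame=0x4A idx=31 entry=0x4D007 [P=1 RW=1 US=1 PS=0]
  L2: frame=0x4D idx=29 entry=0x50007 [P=1 RW=1 US=1 PS=0]
  ✓ 0x50956  — 3 lookups
#5 VA=0x6C080141B (r,kernel):
  L0: frame=0x28 idx=27 entry=0x51007 [P=1 RW=1 US=1 PS=0]
  L1: frame=0x51 idx=4 entry=0x53007 [P=1 RW=1 US=1 PS=0]
  L2: frame=0x53 idx=1 entry=0x54007 [P=1 RW=1 US=1 PS=0]
  ✓ 0x5441B  — 3 lookups

Access #3 fault: NONE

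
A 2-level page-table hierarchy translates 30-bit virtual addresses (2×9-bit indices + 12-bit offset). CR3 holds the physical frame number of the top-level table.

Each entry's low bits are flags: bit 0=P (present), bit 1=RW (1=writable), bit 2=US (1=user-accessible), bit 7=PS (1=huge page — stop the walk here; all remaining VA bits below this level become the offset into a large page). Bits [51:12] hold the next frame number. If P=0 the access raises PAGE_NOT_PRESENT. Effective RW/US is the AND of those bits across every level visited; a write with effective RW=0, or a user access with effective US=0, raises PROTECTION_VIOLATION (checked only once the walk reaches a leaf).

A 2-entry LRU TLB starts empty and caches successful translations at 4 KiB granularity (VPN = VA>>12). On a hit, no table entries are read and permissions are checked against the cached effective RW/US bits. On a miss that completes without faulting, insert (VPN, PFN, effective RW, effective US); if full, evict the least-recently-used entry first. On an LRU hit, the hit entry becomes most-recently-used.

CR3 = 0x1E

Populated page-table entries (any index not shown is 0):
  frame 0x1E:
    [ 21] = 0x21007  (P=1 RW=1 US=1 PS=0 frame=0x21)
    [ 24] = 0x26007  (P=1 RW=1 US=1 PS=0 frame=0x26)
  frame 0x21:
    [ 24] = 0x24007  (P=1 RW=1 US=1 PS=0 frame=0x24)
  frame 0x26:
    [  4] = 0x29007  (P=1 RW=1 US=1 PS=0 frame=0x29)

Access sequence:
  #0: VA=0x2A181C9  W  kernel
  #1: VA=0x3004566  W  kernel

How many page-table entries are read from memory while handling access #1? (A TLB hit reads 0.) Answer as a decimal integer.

Walk each access:
#0 VA=0x2A181C9 (w,kernel):
  [0] read 0x1E idx=21: raw=0x21007 flags P=1 W=1 U=1 S=0
  [1] read 0x21 idx=24: raw=0x24007 flags P=1 W=1 U=1 S=0
  → PA=0x241C9  (2 entries read)
#1 VA=0x3004566 (w,kernel):
  [0] read 0x1E idx=24: raw=0x26007 flags P=1 W=1 U=1 S=0
  [1] read 0x26 idx=4: raw=0x29007 flags P=1 W=1 U=1 S=0
  → PA=0x29566  (2 entries read)

Entries read for #1: 2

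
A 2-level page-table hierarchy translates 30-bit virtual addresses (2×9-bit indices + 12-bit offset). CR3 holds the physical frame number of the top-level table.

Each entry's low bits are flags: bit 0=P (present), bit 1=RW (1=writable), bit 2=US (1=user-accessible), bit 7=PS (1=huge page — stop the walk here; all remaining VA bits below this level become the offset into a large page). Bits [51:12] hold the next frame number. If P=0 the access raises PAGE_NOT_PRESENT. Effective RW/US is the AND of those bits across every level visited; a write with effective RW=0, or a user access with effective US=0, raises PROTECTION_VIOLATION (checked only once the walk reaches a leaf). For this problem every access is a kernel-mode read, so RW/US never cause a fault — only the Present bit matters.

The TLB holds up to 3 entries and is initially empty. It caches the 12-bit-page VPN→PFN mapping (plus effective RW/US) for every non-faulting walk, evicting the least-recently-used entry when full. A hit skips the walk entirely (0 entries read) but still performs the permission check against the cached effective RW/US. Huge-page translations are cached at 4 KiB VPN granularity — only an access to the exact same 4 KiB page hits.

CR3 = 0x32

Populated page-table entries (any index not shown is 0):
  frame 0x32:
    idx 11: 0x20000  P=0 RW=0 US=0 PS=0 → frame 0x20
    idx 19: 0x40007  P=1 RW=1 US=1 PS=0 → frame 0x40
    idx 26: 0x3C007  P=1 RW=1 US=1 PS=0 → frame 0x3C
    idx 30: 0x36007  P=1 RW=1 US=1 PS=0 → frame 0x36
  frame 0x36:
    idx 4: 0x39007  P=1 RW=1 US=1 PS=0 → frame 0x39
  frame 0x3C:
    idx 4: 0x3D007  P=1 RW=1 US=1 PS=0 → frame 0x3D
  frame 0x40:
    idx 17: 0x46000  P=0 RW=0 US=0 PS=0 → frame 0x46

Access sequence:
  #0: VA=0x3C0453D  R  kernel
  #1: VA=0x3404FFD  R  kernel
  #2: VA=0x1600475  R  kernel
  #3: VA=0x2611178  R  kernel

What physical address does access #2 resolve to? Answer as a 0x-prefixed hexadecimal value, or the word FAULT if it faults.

Trace:
#0 VA=0x3C0453D (r,kernel):
  [0] read 0x32 idx=30: raw=0x36007 flags P=1 W=1 U=1 S=0
  [1] read 0x36 idx=4: raw=0x39007 flags P=1 W=1 U=1 S=0
  ⇒ phys 0x3953D  [2 reads]
#1 VA=0x3404FFD (r,kernel):
  [0] read 0x32 idx=26: raw=0x3C007 flags P=1 W=1 U=1 S=0
  [1] read 0x3C idx=4: raw=0x3D007 flags P=1 W=1 U=1 S=0
  ⇒ phys 0x3DFFD  [2 reads]
#2 VA=0x1600475 (r,kernel):
  [0] read 0x32 idx=11: raw=0x20000 flags P=0 W=0 U=0 S=0
  ⇒ fault: PAGE_NOT_PRESENT  — 1 lookups
#3 VA=0x2611178 (r,kernel):
  [0] read 0x32 idx=19: raw=0x40007 flags P=1 W=1 U=1 S=0
  [1] read 0x40 idx=17: raw=0x46000 flags P=0 W=0 U=0 S=0
  ⇒ fault: PAGE_NOT_PRESENT  — 2 lookups

Access #2 PA: FAULT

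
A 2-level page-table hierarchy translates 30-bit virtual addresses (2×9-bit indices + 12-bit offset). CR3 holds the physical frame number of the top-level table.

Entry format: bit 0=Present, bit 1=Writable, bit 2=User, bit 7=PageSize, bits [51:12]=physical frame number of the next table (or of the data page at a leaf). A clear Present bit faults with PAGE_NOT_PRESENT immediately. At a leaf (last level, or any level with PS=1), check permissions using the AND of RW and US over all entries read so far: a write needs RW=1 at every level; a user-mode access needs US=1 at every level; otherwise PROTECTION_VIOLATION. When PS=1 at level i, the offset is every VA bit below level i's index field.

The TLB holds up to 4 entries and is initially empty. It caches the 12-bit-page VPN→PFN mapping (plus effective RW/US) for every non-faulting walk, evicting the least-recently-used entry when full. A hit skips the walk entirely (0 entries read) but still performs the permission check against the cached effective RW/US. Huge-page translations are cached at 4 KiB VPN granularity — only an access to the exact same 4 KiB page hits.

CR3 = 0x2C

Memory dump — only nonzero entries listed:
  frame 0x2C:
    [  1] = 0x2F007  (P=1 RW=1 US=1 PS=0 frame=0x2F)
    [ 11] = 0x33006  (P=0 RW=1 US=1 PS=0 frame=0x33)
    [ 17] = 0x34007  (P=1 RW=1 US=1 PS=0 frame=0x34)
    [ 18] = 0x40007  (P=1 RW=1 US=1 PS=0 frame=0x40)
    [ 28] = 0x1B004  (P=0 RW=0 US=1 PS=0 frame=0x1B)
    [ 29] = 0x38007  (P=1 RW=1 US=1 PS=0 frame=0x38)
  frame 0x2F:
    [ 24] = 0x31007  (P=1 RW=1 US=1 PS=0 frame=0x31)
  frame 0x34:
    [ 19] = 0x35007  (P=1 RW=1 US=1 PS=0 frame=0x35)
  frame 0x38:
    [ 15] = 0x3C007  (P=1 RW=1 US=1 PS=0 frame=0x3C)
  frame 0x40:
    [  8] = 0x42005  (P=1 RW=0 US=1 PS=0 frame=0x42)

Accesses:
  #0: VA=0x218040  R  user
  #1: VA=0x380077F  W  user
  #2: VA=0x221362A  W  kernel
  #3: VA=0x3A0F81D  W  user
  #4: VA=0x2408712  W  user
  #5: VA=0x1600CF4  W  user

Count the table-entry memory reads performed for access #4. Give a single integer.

Walk each access:
#0 VA=0x218040 (r,user):
  [0] read 0x2C idx=1: raw=0x2F007 flags P=1 W=1 U=1 S=0
  [1] read 0x2F idx=24: raw=0x31007 flags P=1 W=1 U=1 S=0
  ⇒ phys 0x31040  [2 reads]
#1 VA=0x380077F (w,user):
  [0] read 0x2C idx=28: raw=0x1B004 flags P=0 W=0 U=1 S=0
  ⇒ fault: PAGE_NOT_PRESENT  — 1 lookups
#2 VA=0x221362A (w,kernel):
  [0] read 0x2C idx=17: raw=0x34007 flags P=1 W=1 U=1 S=0
  [1] read 0x34 idx=19: raw=0x35007 flags P=1 W=1 U=1 S=0
  ⇒ phys 0x3562A  [2 reads]
#3 VA=0x3A0F81D (w,user):
  [0] read 0x2C idx=29: raw=0x38007 flags P=1 W=1 U=1 S=0
  [1] read 0x38 idx=15: raw=0x3C007 flags P=1 W=1 U=1 S=0
  ⇒ phys 0x3C81D  [2 reads]
#4 VA=0x2408712 (w,user):
  [0] read 0x2C idx=18: raw=0x40007 flags P=1 W=1 U=1 S=0
  [1] read 0x40 idx=8: raw=0x42005 flags P=1 W=0 U=1 S=0
  ⇒ fault: PROTECTION_VIOLATION  — 2 lookups
#5 VA=0x1600CF4 (w,user):
  [0] read 0x2C idx=11: raw=0x33006 flags P=0 W=1 U=1 S=0
  ⇒ fault: PAGE_NOT_PRESENT  — 1 lookups

Entries read for #4: 2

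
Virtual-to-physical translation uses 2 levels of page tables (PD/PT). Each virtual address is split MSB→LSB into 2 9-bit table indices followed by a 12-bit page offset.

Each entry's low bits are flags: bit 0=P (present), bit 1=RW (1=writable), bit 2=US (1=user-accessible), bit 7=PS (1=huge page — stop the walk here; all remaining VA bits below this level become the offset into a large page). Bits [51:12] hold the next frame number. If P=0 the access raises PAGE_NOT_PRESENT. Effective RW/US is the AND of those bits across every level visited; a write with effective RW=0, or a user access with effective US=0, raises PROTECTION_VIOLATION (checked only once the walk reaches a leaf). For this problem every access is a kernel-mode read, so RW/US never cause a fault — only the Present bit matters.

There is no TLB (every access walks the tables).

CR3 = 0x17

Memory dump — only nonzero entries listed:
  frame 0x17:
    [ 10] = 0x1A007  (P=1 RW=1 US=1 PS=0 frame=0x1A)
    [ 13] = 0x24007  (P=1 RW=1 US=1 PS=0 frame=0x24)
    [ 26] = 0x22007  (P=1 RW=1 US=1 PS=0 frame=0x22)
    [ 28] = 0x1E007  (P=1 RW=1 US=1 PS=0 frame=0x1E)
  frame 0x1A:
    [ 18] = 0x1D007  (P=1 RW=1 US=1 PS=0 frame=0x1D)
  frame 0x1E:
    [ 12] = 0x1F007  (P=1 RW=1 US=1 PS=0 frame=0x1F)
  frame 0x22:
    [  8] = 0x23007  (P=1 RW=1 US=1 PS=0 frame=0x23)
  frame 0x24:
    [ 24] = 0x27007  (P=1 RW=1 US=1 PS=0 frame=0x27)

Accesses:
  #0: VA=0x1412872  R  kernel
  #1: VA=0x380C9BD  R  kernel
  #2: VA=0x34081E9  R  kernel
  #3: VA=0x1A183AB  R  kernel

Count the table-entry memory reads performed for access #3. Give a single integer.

Walk each access:
#0 VA=0x1412872 (r,kernel):
  lvl0: tbl 0x17, slot 10 ⇒ 0x1A007 (P1/RW1/US1/PS0)
  lvl1: tbl 0x1A, slot 18 ⇒ 0x1D007 (P1/RW1/US1/PS0)
  ⇒ phys 0x1D872  [2 reads]
#1 VA=0x380C9BD (r,kernel):
  lvl0: tbl 0x17, slot 28 ⇒ 0x1E007 (P1/RW1/US1/PS0)
  lvl1: tbl 0x1E, slot 12 ⇒ 0x1F007 (P1/RW1/US1/PS0)
  ⇒ phys 0x1F9BD  [2 reads]
#2 VA=0x34081E9 (r,kernel):
  lvl0: tbl 0x17, slot 26 ⇒ 0x22007 (P1/RW1/US1/PS0)
  lvl1: tbl 0x22, slot 8 ⇒ 0x23007 (P1/RW1/US1/PS0)
  ⇒ phys 0x231E9  [2 reads]
#3 VA=0x1A183AB (r,kernel):
  lvl0: tbl 0x17, slot 13 ⇒ 0x24007 (P1/RW1/US1/PS0)
  lvl1: tbl 0x24, slot 24 ⇒ 0x27007 (P1/RW1/US1/PS0)
  ⇒ phys 0x273AB  [2 reads]

Entries read for #3: 2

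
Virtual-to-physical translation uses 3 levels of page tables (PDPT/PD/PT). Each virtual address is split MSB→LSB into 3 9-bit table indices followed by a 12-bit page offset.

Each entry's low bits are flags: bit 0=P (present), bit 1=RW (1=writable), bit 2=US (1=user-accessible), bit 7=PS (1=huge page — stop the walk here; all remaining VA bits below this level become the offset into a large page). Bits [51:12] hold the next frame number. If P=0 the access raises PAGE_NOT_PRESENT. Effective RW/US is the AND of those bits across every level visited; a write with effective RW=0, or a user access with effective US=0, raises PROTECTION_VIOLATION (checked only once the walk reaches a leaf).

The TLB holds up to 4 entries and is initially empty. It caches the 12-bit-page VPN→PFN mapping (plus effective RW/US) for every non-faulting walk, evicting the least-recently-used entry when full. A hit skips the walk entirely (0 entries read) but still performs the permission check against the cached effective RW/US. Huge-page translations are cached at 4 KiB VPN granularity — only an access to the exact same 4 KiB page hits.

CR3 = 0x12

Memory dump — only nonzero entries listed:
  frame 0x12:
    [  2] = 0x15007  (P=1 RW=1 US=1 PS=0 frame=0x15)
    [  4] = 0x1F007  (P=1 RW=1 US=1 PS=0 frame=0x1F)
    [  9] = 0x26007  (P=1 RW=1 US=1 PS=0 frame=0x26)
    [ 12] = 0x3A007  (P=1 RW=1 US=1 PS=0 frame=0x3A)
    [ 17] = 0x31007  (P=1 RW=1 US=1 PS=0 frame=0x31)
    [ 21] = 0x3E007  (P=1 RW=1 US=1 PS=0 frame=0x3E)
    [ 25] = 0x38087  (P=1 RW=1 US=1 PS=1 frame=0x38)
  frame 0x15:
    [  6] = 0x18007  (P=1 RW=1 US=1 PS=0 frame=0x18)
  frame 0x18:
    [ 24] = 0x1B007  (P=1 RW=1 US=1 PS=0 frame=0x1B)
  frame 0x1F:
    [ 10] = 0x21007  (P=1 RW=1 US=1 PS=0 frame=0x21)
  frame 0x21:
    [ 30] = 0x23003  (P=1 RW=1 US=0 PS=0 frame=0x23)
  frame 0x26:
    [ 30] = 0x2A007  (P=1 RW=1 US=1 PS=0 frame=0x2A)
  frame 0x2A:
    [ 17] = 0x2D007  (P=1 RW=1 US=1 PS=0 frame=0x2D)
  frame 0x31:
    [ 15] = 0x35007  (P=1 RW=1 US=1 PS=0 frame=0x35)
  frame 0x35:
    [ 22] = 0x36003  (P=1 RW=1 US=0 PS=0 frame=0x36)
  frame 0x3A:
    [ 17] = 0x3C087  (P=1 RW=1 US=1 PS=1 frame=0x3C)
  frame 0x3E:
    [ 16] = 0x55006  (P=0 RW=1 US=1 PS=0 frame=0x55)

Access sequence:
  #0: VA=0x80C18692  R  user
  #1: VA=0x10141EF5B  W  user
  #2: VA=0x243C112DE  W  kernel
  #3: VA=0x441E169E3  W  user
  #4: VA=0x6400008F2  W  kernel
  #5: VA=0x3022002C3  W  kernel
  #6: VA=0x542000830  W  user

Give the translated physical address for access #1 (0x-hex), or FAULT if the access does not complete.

Walk each access:
#0 VA=0x80C18692 (r,user):
  L0: frame=0x12 idx=2 entry=0x15007 [P=1 RW=1 US=1 PS=0]
  L1: frame=0x15 idx=6 entry=0x18007 [P=1 RW=1 US=1 PS=0]
  L2: frame=0x18 idx=24 entry=0x1B007 [P=1 RW=1 US=1 PS=0]
  ✓ 0x1B692  — 3 lookups
#1 VA=0x10141EF5B (w,user):
  L0: frame=0x12 idx=4 entry=0x1F007 [P=1 RW=1 US=1 PS=0]
  L1: frame=0x1F idx=10 entry=0x21007 [P=1 RW=1 US=1 PS=0]
  L2: frame=0x21 idx=30 entry=0x23003 [P=1 RW=1 US=0 PS=0]
  ✗ PROTECTION_VIOLATION  [3 reads]
#2 VA=0x243C112DE (w,kernel):
  L0: frame=0x12 idx=9 entry=0x26007 [P=1 RW=1 US=1 PS=0]
  L1: frame=0x26 idx=30 entry=0x2A007 [P=1 RW=1 US=1 PS=0]
  L2: frame=0x2A idx=17 entry=0x2D007 [P=1 RW=1 US=1 PS=0]
  ✓ 0x2D2DE  — 3 lookups
#3 VA=0x441E169E3 (w,user):
  L0: frame=0x12 idx=17 entry=0x31007 [P=1 RW=1 US=1 PS=0]
  L1: frame=0x31 idx=15 entry=0x35007 [P=1 RW=1 US=1 PS=0]
  L2: frame=0x35 idx=22 entry=0x36003 [P=1 RW=1 US=0 PS=0]
  ✗ PROTECTION_VIOLATION  [3 reads]
#4 VA=0x6400008F2 (w,kernel):
  L0: frame=0x12 idx=25 entry=0x38087 [P=1 RW=1 US=1 PS=1]
  ✓ 0x388F2 (huge @L0)  — 1 lookups
#5 VA=0x3022002C3 (w,kernel):
  L0: frame=0x12 idx=12 entry=0x3A007 [P=1 RW=1 US=1 PS=0]
  L1: frame=0x3A idx=17 entry=0x3C087 [P=1 RW=1 US=1 PS=1]
  ✓ 0x3C2C3 (huge @L1)  — 2 lookups
#6 VA=0x542000830 (w,user):
  L0: frame=0x12 idx=21 entry=0x3E007 [P=1 RW=1 US=1 PS=0]
  L1: frame=0x3E idx=16 entry=0x55006 [P=0 RW=1 US=1 PS=0]
  ✗ PAGE_NOT_PRESENT  [2 reads]

Access #1 PA: FAULT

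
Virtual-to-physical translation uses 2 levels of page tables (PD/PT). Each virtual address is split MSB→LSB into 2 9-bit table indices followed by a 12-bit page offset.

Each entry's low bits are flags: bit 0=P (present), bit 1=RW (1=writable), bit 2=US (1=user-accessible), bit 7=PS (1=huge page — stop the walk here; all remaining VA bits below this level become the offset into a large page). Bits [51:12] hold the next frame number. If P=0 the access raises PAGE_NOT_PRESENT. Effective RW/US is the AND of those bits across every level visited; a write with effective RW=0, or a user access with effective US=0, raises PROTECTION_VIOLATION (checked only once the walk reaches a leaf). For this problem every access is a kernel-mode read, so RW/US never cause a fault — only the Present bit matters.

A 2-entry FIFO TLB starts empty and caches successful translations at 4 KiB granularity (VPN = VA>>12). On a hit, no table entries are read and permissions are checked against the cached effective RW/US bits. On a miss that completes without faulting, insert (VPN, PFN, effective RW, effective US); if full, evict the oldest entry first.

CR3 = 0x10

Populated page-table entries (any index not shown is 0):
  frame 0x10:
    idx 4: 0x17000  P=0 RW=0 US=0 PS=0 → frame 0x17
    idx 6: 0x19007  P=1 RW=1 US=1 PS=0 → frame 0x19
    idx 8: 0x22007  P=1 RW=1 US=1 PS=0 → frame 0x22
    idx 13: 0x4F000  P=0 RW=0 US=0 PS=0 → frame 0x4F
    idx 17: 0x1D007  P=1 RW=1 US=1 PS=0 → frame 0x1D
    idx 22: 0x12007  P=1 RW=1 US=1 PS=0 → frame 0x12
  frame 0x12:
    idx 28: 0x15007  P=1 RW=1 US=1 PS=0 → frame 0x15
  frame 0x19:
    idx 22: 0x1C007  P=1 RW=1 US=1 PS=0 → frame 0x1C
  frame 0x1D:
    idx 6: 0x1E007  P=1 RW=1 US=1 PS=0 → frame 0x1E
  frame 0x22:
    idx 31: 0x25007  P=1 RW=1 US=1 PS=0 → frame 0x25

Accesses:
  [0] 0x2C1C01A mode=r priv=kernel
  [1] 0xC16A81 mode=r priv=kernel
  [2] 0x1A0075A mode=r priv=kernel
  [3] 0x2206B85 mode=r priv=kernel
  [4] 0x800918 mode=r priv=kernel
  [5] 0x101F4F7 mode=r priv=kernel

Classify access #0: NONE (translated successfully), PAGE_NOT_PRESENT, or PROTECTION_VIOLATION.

Trace:
#0 VA=0x2C1C01A (r,kernel):
  L0: frame=0x10 idx=22 entry=0x12007 [P=1 RW=1 US=1 PS=0]
  L1: frame=0x12 idx=28 entry=0x15007 [P=1 RW=1 US=1 PS=0]
  → PA=0x1501A  (2 entries read)
#1 VA=0xC16A81 (r,kernel):
  L0: frame=0x10 idx=6 entry=0x19007 [P=1 RW=1 US=1 PS=0]
  L1: frame=0x19 idx=22 entry=0x1C007 [P=1 RW=1 US=1 PS=0]
  → PA=0x1CA81  (2 entries read)
#2 VA=0x1A0075A (r,kernel):
  L0: frame=0x10 idx=13 entry=0x4F000 [P=0 RW=0 US=0 PS=0]
  ✗ PAGE_NOT_PRESENT  [1 reads]
#3 VA=0x2206B85 (r,kernel):
  L0: frame=0x10 idx=17 entry=0x1D007 [P=1 RW=1 US=1 PS=0]
  L1: frame=0x1D idx=6 entry=0x1E007 [P=1 RW=1 US=1 PS=0]
  → PA=0x1EB85  (2 entries read)
#4 VA=0x800918 (r,kernel):
  L0: frame=0x10 idx=4 entry=0x17000 [P=0 RW=0 US=0 PS=0]
  ✗ PAGE_NOT_PRESENT  [1 reads]
#5 VA=0x101F4F7 (r,kernel):
  L0: frame=0x10 idx=8 entry=0x22007 [P=1 RW=1 US=1 PS=0]
  L1: frame=0x22 idx=31 entry=0x25007 [P=1 RW=1 US=1 PS=0]
  → PA=0x254F7  (2 entries read)

Access #0 fault: NONE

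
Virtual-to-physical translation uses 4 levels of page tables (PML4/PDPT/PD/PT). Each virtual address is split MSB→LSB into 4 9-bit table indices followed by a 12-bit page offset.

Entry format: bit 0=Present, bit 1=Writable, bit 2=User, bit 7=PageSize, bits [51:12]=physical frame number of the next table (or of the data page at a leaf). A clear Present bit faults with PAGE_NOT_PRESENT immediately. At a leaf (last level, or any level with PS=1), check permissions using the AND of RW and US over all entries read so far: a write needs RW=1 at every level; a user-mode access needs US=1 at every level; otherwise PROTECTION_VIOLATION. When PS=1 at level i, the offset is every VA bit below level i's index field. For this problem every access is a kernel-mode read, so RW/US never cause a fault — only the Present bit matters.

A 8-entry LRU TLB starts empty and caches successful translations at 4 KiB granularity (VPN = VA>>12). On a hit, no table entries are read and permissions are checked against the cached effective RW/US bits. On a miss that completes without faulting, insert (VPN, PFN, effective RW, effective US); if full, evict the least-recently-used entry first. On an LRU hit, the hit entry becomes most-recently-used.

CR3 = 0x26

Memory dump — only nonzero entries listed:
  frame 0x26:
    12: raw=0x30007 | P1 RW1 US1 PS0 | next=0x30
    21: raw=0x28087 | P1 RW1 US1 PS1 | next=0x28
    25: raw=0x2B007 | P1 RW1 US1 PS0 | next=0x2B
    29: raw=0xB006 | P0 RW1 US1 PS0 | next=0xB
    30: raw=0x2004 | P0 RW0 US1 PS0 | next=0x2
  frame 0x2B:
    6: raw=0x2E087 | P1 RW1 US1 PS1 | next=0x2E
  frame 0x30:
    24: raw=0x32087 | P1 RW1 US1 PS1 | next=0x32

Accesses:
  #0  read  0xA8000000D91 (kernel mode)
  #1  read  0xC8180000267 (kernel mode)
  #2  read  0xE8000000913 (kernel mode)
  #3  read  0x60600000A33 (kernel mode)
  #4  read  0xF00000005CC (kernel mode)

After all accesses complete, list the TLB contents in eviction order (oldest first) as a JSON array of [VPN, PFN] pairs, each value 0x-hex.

Walk each access:
#0 VA=0xA8000000D91 (r,kernel):
  L0: frame=0x26 idx=21 entry=0x28087 [P=1 RW=1 US=1 PS=1]
  ⇒ phys 0x28D91 (huge @L0)  [1 reads]
#1 VA=0xC8180000267 (r,kernel):
  L0: frame=0x26 idx=25 entry=0x2B007 [P=1 RW=1 US=1 PS=0]
  L1: frame=0x2B idx=6 entry=0x2E087 [P=1 RW=1 US=1 PS=1]
  ⇒ phys 0x2E267 (huge @L1)  [2 reads]
#2 VA=0xE8000000913 (r,kernel):
  L0: frame=0x26 idx=29 entry=0xB006 [P=0 RW=1 US=1 PS=0]
  ✗ PAGE_NOT_PRESENT  [1 reads]
#3 VA=0x60600000A33 (r,kernel):
  L0: frame=0x26 idx=12 entry=0x30007 [P=1 RW=1 US=1 PS=0]
  L1: frame=0x30 idx=24 entry=0x32087 [P=1 RW=1 US=1 PS=1]
  ⇒ phys 0x32A33 (huge @L1)  [2 reads]
#4 VA=0xF00000005CC (r,kernel):
  L0: frame=0x26 idx=30 entry=0x2004 [P=0 RW=0 US=1 PS=0]
  ✗ PAGE_NOT_PRESENT  [1 reads]

TLB: [["0xA8000000", "0x28"], ["0xC8180000", "0x2E"], ["0x60600000", "0x32"]]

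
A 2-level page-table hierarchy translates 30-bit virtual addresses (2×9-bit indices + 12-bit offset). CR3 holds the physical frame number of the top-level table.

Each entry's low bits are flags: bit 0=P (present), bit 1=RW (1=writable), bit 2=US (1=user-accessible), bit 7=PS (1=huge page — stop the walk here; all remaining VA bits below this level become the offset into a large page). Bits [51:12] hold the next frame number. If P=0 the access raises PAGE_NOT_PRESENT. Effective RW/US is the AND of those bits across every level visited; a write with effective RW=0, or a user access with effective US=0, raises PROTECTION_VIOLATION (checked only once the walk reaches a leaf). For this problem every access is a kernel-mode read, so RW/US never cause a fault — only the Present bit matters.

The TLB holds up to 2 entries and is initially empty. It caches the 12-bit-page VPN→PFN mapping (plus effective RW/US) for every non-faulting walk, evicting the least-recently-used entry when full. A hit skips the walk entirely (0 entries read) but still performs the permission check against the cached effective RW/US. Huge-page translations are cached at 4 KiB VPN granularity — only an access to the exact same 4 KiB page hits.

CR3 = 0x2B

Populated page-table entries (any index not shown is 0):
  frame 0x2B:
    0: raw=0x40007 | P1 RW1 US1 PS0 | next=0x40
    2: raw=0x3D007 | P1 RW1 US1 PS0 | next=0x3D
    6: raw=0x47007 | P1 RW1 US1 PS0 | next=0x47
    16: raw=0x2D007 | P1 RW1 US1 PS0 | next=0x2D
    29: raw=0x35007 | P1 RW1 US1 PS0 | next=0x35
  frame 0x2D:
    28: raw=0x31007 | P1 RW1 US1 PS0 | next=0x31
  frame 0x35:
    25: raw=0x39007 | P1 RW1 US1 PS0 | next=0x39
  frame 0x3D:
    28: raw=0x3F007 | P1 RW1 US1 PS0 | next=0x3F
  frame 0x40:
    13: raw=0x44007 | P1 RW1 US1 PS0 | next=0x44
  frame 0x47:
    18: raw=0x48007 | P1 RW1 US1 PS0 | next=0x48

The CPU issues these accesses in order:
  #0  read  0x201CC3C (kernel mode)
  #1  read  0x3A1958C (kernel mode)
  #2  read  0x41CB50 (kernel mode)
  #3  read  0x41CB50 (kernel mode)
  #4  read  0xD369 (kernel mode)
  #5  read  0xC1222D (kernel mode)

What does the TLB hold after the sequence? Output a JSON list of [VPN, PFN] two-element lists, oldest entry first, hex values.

Per-access translation:
#0 VA=0x201CC3C (r,kernel):
  [0] read 0x2B idx=16: raw=0x2D007 flags P=1 W=1 U=1 S=0
  [1] read 0x2D idx=28: raw=0x31007 flags P=1 W=1 U=1 S=0
  ✓ 0x31C3C  — 2 lookups
#1 VA=0x3A1958C (r,kernel):
  [0] read 0x2B idx=29: raw=0x35007 flags P=1 W=1 U=1 S=0
  [1] read 0x35 idx=25: raw=0x39007 flags P=1 W=1 U=1 S=0
  ✓ 0x3958C  — 2 lookups
#2 VA=0x41CB50 (r,kernel):
  [0] read 0x2B idx=2: raw=0x3D007 flags P=1 W=1 U=1 S=0
  [1] read 0x3D idx=28: raw=0x3F007 flags P=1 W=1 U=1 S=0
  ✓ 0x3FB50  — 2 lookups
#3 VA=0x41CB50 (r,kernel):
  TLB hit vpn=0x41C → PA=0x3FB50
#4 VA=0xD369 (r,kernel):
  [0] read 0x2B idx=0: raw=0x40007 flags P=1 W=1 U=1 S=0
  [1] read 0x40 idx=13: raw=0x44007 flags P=1 W=1 U=1 S=0
  ✓ 0x44369  — 2 lookups
#5 VA=0xC1222D (r,kernel):
  [0] read 0x2B idx=6: raw=0x47007 flags P=1 W=1 U=1 S=0
  [1] read 0x47 idx=18: raw=0x48007 flags P=1 W=1 U=1 S=0
  ✓ 0x4822D  — 2 lookups

TLB: [["0xD", "0x44"], ["0xC12", "0x48"]]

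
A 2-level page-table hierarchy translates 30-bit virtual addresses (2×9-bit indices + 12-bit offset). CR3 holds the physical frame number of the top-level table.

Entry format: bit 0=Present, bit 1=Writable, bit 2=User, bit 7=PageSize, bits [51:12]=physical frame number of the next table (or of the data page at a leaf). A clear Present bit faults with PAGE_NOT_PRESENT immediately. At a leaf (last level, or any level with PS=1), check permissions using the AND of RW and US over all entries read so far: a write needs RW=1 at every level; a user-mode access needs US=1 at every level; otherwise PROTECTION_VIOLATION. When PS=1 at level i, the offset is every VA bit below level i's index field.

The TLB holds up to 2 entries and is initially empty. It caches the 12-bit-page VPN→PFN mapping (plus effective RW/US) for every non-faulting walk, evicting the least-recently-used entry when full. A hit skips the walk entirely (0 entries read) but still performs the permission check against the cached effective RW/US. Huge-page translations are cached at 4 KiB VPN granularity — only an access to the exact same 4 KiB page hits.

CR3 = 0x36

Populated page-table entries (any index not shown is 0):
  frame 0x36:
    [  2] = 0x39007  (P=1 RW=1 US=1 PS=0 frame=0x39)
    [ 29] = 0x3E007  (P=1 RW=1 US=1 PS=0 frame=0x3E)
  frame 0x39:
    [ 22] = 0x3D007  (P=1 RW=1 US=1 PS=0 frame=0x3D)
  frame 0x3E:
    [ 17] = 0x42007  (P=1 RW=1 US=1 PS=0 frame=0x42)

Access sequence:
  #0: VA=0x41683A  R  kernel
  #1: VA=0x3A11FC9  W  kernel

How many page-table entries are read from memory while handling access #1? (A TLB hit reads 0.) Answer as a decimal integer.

Trace:
#0 VA=0x41683A (r,kernel):
  L0: frame=0x36 idx=2 entry=0x39007 [P=1 RW=1 US=1 PS=0]
  L1: frame=0x39 idx=22 entry=0x3D007 [P=1 RW=1 US=1 PS=0]
  ⇒ phys 0x3D83A  [2 reads]
#1 VA=0x3A11FC9 (w,kernel):
  L0: frame=0x36 idx=29 entry=0x3E007 [P=1 RW=1 US=1 PS=0]
  L1: frame=0x3E idx=17 entry=0x42007 [P=1 RW=1 US=1 PS=0]
  ⇒ phys 0x42FC9  [2 reads]

Entries read for #1: 2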